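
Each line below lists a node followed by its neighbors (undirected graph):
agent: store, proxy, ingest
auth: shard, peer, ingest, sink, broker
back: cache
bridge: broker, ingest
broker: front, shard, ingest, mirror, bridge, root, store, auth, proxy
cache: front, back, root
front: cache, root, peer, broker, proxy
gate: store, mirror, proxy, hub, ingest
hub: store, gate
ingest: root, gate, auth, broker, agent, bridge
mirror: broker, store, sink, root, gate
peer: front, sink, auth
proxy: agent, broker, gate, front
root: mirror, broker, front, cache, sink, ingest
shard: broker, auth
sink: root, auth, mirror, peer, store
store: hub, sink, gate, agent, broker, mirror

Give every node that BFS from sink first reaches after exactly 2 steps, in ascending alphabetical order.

agent, broker, cache, front, gate, hub, ingest, shard

Level 0: sink
Level 1: auth, mirror, peer, root, store
Level 2: agent, broker, cache, front, gate, hub, ingest, shard
Level 3: back, bridge, proxy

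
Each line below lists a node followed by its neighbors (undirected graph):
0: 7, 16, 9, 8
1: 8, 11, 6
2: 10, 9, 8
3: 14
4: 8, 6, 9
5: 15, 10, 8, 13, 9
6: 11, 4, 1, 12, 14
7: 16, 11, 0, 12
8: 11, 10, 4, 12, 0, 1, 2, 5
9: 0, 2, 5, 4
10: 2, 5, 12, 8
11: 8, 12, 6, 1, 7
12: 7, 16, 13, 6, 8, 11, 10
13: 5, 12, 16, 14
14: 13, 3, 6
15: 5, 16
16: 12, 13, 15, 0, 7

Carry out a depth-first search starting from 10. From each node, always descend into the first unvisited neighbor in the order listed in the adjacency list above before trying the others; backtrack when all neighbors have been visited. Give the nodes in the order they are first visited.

Visit 10
10 → 2
2 → 9
9 → 0
0 → 7
7 → 16
16 → 12
12 → 13
13 → 5
5 → 15
5 → 8
8 → 11
11 → 6
6 → 4
6 → 1
6 → 14
14 → 3

10, 2, 9, 0, 7, 16, 12, 13, 5, 15, 8, 11, 6, 4, 1, 14, 3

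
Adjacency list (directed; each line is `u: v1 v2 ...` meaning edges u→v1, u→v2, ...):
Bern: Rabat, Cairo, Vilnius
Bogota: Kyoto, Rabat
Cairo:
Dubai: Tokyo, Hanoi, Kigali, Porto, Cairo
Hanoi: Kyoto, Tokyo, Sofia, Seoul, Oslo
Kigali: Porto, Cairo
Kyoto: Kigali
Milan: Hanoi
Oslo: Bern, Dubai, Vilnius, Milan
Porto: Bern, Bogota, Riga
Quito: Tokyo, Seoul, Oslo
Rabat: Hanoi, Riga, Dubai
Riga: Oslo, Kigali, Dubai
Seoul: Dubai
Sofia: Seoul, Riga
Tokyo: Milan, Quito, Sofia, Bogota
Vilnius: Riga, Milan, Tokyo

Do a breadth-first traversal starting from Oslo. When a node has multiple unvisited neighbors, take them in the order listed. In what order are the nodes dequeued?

Visit Oslo; enqueue Bern, Dubai, Vilnius, Milan → queue [Bern, Dubai, Vilnius, Milan]
Visit Bern; enqueue Rabat, Cairo → queue [Dubai, Vilnius, Milan, Rabat, Cairo]
Visit Dubai; enqueue Tokyo, Hanoi, Kigali, Porto → queue [Vilnius, Milan, Rabat, Cairo, Tokyo, Hanoi, Kigali, Porto]
Visit Vilnius; enqueue Riga → queue [Milan, Rabat, Cairo, Tokyo, Hanoi, Kigali, Porto, Riga]
Visit Milan → queue [Rabat, Cairo, Tokyo, Hanoi, Kigali, Porto, Riga]
Visit Rabat → queue [Cairo, Tokyo, Hanoi, Kigali, Porto, Riga]
Visit Cairo → queue [Tokyo, Hanoi, Kigali, Porto, Riga]
Visit Tokyo; enqueue Quito, Sofia, Bogota → queue [Hanoi, Kigali, Porto, Riga, Quito, Sofia, Bogota]
Visit Hanoi; enqueue Kyoto, Seoul → queue [Kigali, Porto, Riga, Quito, Sofia, Bogota, Kyoto, Seoul]
Visit Kigali → queue [Porto, Riga, Quito, Sofia, Bogota, Kyoto, Seoul]
Visit Porto → queue [Riga, Quito, Sofia, Bogota, Kyoto, Seoul]
Visit Riga → queue [Quito, Sofia, Bogota, Kyoto, Seoul]
Visit Quito → queue [Sofia, Bogota, Kyoto, Seoul]
Visit Sofia → queue [Bogota, Kyoto, Seoul]
Visit Bogota → queue [Kyoto, Seoul]
Visit Kyoto → queue [Seoul]
Visit Seoul → queue []

Oslo → Bern → Dubai → Vilnius → Milan → Rabat → Cairo → Tokyo → Hanoi → Kigali → Porto → Riga → Quito → Sofia → Bogota → Kyoto → Seoul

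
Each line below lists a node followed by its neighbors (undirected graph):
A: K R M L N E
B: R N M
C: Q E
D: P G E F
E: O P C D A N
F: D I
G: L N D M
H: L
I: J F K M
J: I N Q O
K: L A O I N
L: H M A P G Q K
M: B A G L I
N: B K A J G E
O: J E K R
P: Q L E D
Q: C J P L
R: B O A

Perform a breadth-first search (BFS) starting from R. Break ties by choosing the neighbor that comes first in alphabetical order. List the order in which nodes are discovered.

R → A → B → O → E → K → L → M → N → J → C → D → P → I → G → H → Q → F

Visit R; enqueue A, B, O → queue [A, B, O]
Visit A; enqueue E, K, L, M, N → queue [B, O, E, K, L, M, N]
Visit B → queue [O, E, K, L, M, N]
Visit O; enqueue J → queue [E, K, L, M, N, J]
Visit E; enqueue C, D, P → queue [K, L, M, N, J, C, D, P]
Visit K; enqueue I → queue [L, M, N, J, C, D, P, I]
Visit L; enqueue G, H, Q → queue [M, N, J, C, D, P, I, G, H, Q]
Visit M → queue [N, J, C, D, P, I, G, H, Q]
Visit N → queue [J, C, D, P, I, G, H, Q]
Visit J → queue [C, D, P, I, G, H, Q]
Visit C → queue [D, P, I, G, H, Q]
Visit D; enqueue F → queue [P, I, G, H, Q, F]
Visit P → queue [I, G, H, Q, F]
Visit I → queue [G, H, Q, F]
Visit G → queue [H, Q, F]
Visit H → queue [Q, F]
Visit Q → queue [F]
Visit F → queue []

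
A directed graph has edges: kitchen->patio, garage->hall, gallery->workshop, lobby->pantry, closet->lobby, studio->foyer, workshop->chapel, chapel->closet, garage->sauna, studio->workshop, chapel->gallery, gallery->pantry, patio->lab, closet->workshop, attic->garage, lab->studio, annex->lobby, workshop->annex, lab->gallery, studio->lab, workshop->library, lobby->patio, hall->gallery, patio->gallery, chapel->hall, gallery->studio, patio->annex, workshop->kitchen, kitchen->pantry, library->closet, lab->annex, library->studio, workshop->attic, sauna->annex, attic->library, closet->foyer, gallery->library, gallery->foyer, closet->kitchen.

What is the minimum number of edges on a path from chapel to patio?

Level 0: chapel
Level 1: closet, gallery, hall
Level 2: foyer, kitchen, library, lobby, pantry, studio, workshop
Level 3: annex, attic, lab, patio
Level 4: garage
Level 5: sauna
patio first appears at level 3.

3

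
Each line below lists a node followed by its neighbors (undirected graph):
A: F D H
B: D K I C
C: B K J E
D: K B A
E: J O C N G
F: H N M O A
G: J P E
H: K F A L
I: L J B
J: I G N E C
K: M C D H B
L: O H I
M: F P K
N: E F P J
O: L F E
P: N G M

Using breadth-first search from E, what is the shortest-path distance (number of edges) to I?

2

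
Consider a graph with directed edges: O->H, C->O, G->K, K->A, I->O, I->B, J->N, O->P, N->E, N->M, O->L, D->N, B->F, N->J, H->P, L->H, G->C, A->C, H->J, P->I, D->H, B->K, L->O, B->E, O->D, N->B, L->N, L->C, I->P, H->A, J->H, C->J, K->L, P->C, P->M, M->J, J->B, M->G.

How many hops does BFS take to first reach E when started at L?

Level 0: L
Level 1: C, H, N, O
Level 2: A, B, D, E, J, M, P
Level 3: F, G, I, K
E first appears at level 2.

2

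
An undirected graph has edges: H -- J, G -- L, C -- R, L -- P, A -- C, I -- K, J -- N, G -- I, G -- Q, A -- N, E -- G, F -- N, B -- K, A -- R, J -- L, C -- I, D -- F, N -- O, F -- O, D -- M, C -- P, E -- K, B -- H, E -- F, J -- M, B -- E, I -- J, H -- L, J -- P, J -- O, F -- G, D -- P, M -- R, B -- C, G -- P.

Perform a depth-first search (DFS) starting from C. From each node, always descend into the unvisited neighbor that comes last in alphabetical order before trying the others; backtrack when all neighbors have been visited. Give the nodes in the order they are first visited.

C, R, M, J, P, L, H, B, K, I, G, Q, F, O, N, A, E, D

Visit C
C → R
R → M
M → J
J → P
P → L
L → H
H → B
B → K
K → I
I → G
G → Q
G → F
F → O
O → N
N → A
F → E
F → D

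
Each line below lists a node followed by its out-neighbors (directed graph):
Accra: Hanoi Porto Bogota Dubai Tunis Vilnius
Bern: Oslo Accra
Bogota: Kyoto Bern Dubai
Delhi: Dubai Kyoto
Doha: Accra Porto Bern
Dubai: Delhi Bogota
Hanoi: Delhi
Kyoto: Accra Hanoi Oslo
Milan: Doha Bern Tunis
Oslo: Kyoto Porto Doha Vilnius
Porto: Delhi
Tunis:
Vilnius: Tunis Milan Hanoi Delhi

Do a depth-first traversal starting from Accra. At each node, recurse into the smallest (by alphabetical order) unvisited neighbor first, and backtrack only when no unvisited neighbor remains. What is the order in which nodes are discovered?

Accra -> Bogota -> Bern -> Oslo -> Doha -> Porto -> Delhi -> Dubai -> Kyoto -> Hanoi -> Vilnius -> Milan -> Tunis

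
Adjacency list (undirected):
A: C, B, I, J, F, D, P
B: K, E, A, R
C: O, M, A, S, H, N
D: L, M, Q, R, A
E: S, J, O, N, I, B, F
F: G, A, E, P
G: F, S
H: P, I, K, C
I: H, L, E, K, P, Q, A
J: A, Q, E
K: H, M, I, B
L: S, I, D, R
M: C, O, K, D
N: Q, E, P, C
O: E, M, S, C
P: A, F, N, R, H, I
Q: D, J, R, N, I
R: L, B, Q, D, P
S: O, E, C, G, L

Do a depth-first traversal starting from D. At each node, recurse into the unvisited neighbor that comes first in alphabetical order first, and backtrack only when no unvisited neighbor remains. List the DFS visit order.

D, A, B, E, F, G, S, C, H, I, K, M, O, L, R, P, N, Q, J

Visit D
D → A
A → B
B → E
E → F
F → G
G → S
S → C
C → H
H → I
I → K
K → M
M → O
I → L
L → R
R → P
P → N
N → Q
Q → J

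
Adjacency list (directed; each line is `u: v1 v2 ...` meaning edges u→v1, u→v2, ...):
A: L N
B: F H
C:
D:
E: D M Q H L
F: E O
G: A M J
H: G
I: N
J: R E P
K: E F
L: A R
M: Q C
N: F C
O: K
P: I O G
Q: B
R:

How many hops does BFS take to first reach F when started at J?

4

Level 0: J
Level 1: E, P, R
Level 2: D, G, H, I, L, M, O, Q
Level 3: A, B, C, K, N
Level 4: F
F first appears at level 4.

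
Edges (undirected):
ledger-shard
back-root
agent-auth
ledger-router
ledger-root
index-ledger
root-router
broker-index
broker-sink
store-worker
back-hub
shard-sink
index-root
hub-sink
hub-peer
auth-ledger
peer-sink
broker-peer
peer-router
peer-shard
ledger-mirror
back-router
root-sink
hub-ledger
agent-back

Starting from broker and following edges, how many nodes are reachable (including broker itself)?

BFS from broker visits: broker, index, peer, sink, ledger, root, hub, router, shard, auth, mirror, back, agent
Reachable nodes: 13 of 15 total.

13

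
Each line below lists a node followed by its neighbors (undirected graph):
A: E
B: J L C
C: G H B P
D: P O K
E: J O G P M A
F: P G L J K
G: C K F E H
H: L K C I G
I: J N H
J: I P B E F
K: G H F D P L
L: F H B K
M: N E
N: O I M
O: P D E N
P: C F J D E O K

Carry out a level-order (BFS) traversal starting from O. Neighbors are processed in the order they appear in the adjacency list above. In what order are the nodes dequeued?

Visit O; enqueue P, D, E, N → queue [P, D, E, N]
Visit P; enqueue C, F, J, K → queue [D, E, N, C, F, J, K]
Visit D → queue [E, N, C, F, J, K]
Visit E; enqueue G, M, A → queue [N, C, F, J, K, G, M, A]
Visit N; enqueue I → queue [C, F, J, K, G, M, A, I]
Visit C; enqueue H, B → queue [F, J, K, G, M, A, I, H, B]
Visit F; enqueue L → queue [J, K, G, M, A, I, H, B, L]
Visit J → queue [K, G, M, A, I, H, B, L]
Visit K → queue [G, M, A, I, H, B, L]
Visit G → queue [M, A, I, H, B, L]
Visit M → queue [A, I, H, B, L]
Visit A → queue [I, H, B, L]
Visit I → queue [H, B, L]
Visit H → queue [B, L]
Visit B → queue [L]
Visit L → queue []

O, P, D, E, N, C, F, J, K, G, M, A, I, H, B, L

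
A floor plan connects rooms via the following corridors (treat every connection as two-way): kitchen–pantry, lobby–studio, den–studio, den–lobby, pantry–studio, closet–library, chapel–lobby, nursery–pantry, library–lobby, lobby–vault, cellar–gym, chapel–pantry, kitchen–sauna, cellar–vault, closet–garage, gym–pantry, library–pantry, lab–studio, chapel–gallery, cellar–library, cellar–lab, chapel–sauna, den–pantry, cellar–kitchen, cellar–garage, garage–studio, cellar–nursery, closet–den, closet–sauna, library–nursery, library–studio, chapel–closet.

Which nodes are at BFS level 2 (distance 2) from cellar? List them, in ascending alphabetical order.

closet, lobby, pantry, sauna, studio

Level 0: cellar
Level 1: garage, gym, kitchen, lab, library, nursery, vault
Level 2: closet, lobby, pantry, sauna, studio
Level 3: chapel, den
Level 4: gallery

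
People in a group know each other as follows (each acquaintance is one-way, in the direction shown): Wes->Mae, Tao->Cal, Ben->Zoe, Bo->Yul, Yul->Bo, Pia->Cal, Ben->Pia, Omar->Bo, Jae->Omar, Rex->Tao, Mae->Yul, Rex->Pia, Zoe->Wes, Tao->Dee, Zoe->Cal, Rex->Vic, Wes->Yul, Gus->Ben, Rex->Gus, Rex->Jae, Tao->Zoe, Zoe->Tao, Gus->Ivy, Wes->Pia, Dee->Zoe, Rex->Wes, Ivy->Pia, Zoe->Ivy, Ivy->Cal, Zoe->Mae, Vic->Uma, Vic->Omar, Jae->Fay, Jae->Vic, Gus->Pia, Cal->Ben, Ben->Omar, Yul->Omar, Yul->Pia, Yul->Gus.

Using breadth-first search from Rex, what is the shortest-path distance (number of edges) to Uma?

2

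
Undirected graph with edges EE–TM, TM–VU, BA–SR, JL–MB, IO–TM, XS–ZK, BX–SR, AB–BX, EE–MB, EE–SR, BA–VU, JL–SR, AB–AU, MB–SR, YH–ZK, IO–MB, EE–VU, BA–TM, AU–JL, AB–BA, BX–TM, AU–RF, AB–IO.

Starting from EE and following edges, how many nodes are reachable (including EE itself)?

12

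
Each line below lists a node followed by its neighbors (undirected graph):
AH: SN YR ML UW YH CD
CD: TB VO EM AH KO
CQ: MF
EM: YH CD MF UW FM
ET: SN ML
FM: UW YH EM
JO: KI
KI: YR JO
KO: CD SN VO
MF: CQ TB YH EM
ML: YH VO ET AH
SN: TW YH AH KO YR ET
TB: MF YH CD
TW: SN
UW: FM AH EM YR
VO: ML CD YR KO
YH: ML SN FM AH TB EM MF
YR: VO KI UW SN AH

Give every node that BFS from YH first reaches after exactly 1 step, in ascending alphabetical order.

Level 0: YH
Level 1: AH, EM, FM, MF, ML, SN, TB
Level 2: CD, CQ, ET, KO, TW, UW, VO, YR
Level 3: KI
Level 4: JO

AH, EM, FM, MF, ML, SN, TB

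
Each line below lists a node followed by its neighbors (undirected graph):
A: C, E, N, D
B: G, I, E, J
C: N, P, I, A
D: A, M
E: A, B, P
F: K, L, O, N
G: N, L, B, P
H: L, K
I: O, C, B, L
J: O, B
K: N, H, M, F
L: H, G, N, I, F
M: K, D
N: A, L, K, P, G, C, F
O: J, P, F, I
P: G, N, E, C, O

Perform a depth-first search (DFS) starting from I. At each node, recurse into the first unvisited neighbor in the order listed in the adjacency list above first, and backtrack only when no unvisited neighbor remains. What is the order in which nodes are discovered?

I, O, J, B, G, N, A, C, P, E, D, M, K, H, L, F

Visit I
I → O
O → J
J → B
B → G
G → N
N → A
A → C
C → P
P → E
A → D
D → M
M → K
K → H
H → L
L → F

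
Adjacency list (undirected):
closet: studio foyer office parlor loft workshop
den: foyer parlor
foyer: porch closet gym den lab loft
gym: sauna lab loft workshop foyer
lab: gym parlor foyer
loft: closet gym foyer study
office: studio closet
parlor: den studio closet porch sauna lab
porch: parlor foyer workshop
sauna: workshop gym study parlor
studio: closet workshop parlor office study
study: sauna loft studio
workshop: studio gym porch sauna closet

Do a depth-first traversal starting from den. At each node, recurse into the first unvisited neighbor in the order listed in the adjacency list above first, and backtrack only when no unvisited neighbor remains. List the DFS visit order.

Visit den
den → foyer
foyer → porch
porch → parlor
parlor → studio
studio → closet
closet → office
closet → loft
loft → gym
gym → sauna
sauna → workshop
sauna → study
gym → lab

den → foyer → porch → parlor → studio → closet → office → loft → gym → sauna → workshop → study → lab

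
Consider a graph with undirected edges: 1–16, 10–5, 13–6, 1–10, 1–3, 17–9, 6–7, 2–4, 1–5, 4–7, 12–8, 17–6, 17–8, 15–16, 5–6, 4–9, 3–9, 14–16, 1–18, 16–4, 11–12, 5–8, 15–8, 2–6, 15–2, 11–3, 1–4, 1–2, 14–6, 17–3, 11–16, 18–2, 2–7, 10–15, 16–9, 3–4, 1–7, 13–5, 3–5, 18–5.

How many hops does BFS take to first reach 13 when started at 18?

Level 0: 18
Level 1: 1, 2, 5
Level 2: 3, 4, 6, 7, 8, 10, 13, 15, 16
Level 3: 9, 11, 12, 14, 17
13 first appears at level 2.

2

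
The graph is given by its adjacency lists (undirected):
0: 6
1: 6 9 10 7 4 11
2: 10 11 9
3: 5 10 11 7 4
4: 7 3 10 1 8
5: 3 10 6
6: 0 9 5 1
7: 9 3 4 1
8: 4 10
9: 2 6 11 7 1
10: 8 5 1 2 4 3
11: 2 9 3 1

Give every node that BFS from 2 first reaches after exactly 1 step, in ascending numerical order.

9, 10, 11

Level 0: 2
Level 1: 9, 10, 11
Level 2: 1, 3, 4, 5, 6, 7, 8
Level 3: 0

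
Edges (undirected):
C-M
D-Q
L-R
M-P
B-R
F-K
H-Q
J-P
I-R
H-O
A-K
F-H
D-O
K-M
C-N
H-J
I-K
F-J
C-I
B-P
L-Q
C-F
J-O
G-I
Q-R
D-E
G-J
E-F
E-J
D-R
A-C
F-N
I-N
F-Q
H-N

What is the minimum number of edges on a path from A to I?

2

Level 0: A
Level 1: C, K
Level 2: F, I, M, N
Level 3: E, G, H, J, P, Q, R
Level 4: B, D, L, O
I first appears at level 2.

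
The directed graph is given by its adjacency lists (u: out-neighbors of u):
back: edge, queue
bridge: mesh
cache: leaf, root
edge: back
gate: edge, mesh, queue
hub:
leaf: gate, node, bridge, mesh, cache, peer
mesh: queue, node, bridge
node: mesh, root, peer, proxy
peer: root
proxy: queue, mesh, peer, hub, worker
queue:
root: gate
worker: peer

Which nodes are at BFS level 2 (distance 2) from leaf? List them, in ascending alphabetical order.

Level 0: leaf
Level 1: bridge, cache, gate, mesh, node, peer
Level 2: edge, proxy, queue, root
Level 3: back, hub, worker

edge, proxy, queue, root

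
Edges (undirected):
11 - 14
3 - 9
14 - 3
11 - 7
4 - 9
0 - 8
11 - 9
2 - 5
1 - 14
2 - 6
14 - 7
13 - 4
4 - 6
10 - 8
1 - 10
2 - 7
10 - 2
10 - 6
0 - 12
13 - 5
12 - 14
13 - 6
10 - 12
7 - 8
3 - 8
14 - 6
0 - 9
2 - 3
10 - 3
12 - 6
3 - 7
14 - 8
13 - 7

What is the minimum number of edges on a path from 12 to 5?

3

Level 0: 12
Level 1: 0, 6, 10, 14
Level 2: 1, 2, 3, 4, 7, 8, 9, 11, 13
Level 3: 5
5 first appears at level 3.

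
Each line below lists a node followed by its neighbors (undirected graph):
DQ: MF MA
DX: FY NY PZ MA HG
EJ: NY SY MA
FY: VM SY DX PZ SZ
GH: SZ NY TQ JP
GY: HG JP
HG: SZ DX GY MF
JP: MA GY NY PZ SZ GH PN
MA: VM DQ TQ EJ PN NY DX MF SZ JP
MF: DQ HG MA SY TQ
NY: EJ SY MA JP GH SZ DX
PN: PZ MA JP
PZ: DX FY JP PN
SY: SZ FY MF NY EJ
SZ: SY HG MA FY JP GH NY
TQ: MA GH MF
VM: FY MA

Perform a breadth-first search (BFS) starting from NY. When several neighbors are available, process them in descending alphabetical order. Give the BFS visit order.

Visit NY; enqueue SZ, SY, MA, JP, GH, EJ, DX → queue [SZ, SY, MA, JP, GH, EJ, DX]
Visit SZ; enqueue HG, FY → queue [SY, MA, JP, GH, EJ, DX, HG, FY]
Visit SY; enqueue MF → queue [MA, JP, GH, EJ, DX, HG, FY, MF]
Visit MA; enqueue VM, TQ, PN, DQ → queue [JP, GH, EJ, DX, HG, FY, MF, VM, TQ, PN, DQ]
Visit JP; enqueue PZ, GY → queue [GH, EJ, DX, HG, FY, MF, VM, TQ, PN, DQ, PZ, GY]
Visit GH → queue [EJ, DX, HG, FY, MF, VM, TQ, PN, DQ, PZ, GY]
Visit EJ → queue [DX, HG, FY, MF, VM, TQ, PN, DQ, PZ, GY]
Visit DX → queue [HG, FY, MF, VM, TQ, PN, DQ, PZ, GY]
Visit HG → queue [FY, MF, VM, TQ, PN, DQ, PZ, GY]
Visit FY → queue [MF, VM, TQ, PN, DQ, PZ, GY]
Visit MF → queue [VM, TQ, PN, DQ, PZ, GY]
Visit VM → queue [TQ, PN, DQ, PZ, GY]
Visit TQ → queue [PN, DQ, PZ, GY]
Visit PN → queue [DQ, PZ, GY]
Visit DQ → queue [PZ, GY]
Visit PZ → queue [GY]
Visit GY → queue []

NY → SZ → SY → MA → JP → GH → EJ → DX → HG → FY → MF → VM → TQ → PN → DQ → PZ → GY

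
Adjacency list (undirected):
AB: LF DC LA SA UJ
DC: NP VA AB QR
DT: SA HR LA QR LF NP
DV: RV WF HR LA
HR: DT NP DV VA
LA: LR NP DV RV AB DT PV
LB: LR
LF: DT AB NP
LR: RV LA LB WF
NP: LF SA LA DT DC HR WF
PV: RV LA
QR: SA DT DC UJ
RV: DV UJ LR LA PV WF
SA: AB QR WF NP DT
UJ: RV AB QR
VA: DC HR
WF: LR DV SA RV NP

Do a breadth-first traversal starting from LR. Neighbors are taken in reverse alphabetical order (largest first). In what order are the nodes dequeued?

LR, WF, RV, LB, LA, SA, NP, DV, UJ, PV, DT, AB, QR, LF, HR, DC, VA

Visit LR; enqueue WF, RV, LB, LA → queue [WF, RV, LB, LA]
Visit WF; enqueue SA, NP, DV → queue [RV, LB, LA, SA, NP, DV]
Visit RV; enqueue UJ, PV → queue [LB, LA, SA, NP, DV, UJ, PV]
Visit LB → queue [LA, SA, NP, DV, UJ, PV]
Visit LA; enqueue DT, AB → queue [SA, NP, DV, UJ, PV, DT, AB]
Visit SA; enqueue QR → queue [NP, DV, UJ, PV, DT, AB, QR]
Visit NP; enqueue LF, HR, DC → queue [DV, UJ, PV, DT, AB, QR, LF, HR, DC]
Visit DV → queue [UJ, PV, DT, AB, QR, LF, HR, DC]
Visit UJ → queue [PV, DT, AB, QR, LF, HR, DC]
Visit PV → queue [DT, AB, QR, LF, HR, DC]
Visit DT → queue [AB, QR, LF, HR, DC]
Visit AB → queue [QR, LF, HR, DC]
Visit QR → queue [LF, HR, DC]
Visit LF → queue [HR, DC]
Visit HR; enqueue VA → queue [DC, VA]
Visit DC → queue [VA]
Visit VA → queue []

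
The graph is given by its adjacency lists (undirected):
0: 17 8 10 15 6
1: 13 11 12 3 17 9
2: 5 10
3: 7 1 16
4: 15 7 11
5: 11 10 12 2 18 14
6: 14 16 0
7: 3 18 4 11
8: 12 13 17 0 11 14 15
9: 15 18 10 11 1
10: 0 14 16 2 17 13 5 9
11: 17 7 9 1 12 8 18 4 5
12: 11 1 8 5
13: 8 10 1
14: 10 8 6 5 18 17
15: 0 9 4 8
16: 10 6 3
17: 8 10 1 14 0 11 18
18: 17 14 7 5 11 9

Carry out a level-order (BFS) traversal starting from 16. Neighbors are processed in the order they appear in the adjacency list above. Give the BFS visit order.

Visit 16; enqueue 10, 6, 3 → queue [10, 6, 3]
Visit 10; enqueue 0, 14, 2, 17, 13, 5, 9 → queue [6, 3, 0, 14, 2, 17, 13, 5, 9]
Visit 6 → queue [3, 0, 14, 2, 17, 13, 5, 9]
Visit 3; enqueue 7, 1 → queue [0, 14, 2, 17, 13, 5, 9, 7, 1]
Visit 0; enqueue 8, 15 → queue [14, 2, 17, 13, 5, 9, 7, 1, 8, 15]
Visit 14; enqueue 18 → queue [2, 17, 13, 5, 9, 7, 1, 8, 15, 18]
Visit 2 → queue [17, 13, 5, 9, 7, 1, 8, 15, 18]
Visit 17; enqueue 11 → queue [13, 5, 9, 7, 1, 8, 15, 18, 11]
Visit 13 → queue [5, 9, 7, 1, 8, 15, 18, 11]
Visit 5; enqueue 12 → queue [9, 7, 1, 8, 15, 18, 11, 12]
Visit 9 → queue [7, 1, 8, 15, 18, 11, 12]
Visit 7; enqueue 4 → queue [1, 8, 15, 18, 11, 12, 4]
Visit 1 → queue [8, 15, 18, 11, 12, 4]
Visit 8 → queue [15, 18, 11, 12, 4]
Visit 15 → queue [18, 11, 12, 4]
Visit 18 → queue [11, 12, 4]
Visit 11 → queue [12, 4]
Visit 12 → queue [4]
Visit 4 → queue []

16 → 10 → 6 → 3 → 0 → 14 → 2 → 17 → 13 → 5 → 9 → 7 → 1 → 8 → 15 → 18 → 11 → 12 → 4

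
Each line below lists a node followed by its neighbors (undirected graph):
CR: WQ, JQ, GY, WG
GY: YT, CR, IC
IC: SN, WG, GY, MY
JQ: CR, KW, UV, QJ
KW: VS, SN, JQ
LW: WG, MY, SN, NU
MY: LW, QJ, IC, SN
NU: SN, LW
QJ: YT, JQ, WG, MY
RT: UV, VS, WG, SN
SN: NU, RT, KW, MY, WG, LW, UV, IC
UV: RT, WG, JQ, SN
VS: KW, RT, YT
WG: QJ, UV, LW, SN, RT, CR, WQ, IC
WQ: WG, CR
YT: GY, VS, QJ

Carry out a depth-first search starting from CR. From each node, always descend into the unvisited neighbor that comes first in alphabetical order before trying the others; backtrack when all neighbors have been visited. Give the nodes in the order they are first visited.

CR, GY, IC, MY, LW, NU, SN, KW, JQ, QJ, WG, RT, UV, VS, YT, WQ

Visit CR
CR → GY
GY → IC
IC → MY
MY → LW
LW → NU
NU → SN
SN → KW
KW → JQ
JQ → QJ
QJ → WG
WG → RT
RT → UV
RT → VS
VS → YT
WG → WQ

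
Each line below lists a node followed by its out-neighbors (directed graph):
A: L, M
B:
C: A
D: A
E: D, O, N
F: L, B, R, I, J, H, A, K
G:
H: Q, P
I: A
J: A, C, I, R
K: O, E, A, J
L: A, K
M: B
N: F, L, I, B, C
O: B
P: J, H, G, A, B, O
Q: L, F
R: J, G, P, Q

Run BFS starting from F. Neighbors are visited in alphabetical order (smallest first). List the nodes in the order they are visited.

Visit F; enqueue A, B, H, I, J, K, L, R → queue [A, B, H, I, J, K, L, R]
Visit A; enqueue M → queue [B, H, I, J, K, L, R, M]
Visit B → queue [H, I, J, K, L, R, M]
Visit H; enqueue P, Q → queue [I, J, K, L, R, M, P, Q]
Visit I → queue [J, K, L, R, M, P, Q]
Visit J; enqueue C → queue [K, L, R, M, P, Q, C]
Visit K; enqueue E, O → queue [L, R, M, P, Q, C, E, O]
Visit L → queue [R, M, P, Q, C, E, O]
Visit R; enqueue G → queue [M, P, Q, C, E, O, G]
Visit M → queue [P, Q, C, E, O, G]
Visit P → queue [Q, C, E, O, G]
Visit Q → queue [C, E, O, G]
Visit C → queue [E, O, G]
Visit E; enqueue D, N → queue [O, G, D, N]
Visit O → queue [G, D, N]
Visit G → queue [D, N]
Visit D → queue [N]
Visit N → queue []

F -> A -> B -> H -> I -> J -> K -> L -> R -> M -> P -> Q -> C -> E -> O -> G -> D -> N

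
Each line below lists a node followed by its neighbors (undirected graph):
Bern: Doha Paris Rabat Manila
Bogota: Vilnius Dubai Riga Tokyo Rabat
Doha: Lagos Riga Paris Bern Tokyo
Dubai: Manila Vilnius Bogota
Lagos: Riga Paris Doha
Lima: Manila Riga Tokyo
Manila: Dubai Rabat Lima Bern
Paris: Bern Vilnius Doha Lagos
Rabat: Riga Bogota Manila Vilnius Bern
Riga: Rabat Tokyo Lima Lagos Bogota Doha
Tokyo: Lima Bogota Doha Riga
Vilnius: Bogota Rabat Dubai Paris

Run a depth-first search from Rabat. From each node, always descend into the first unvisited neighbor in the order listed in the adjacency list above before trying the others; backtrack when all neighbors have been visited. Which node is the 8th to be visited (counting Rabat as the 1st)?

Bogota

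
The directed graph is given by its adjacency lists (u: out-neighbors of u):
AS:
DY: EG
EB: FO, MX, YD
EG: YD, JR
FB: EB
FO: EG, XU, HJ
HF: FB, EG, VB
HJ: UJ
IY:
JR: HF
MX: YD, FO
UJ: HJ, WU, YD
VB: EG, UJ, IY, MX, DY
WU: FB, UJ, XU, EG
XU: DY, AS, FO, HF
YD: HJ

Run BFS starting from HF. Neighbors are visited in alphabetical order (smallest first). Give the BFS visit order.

Visit HF; enqueue EG, FB, VB → queue [EG, FB, VB]
Visit EG; enqueue JR, YD → queue [FB, VB, JR, YD]
Visit FB; enqueue EB → queue [VB, JR, YD, EB]
Visit VB; enqueue DY, IY, MX, UJ → queue [JR, YD, EB, DY, IY, MX, UJ]
Visit JR → queue [YD, EB, DY, IY, MX, UJ]
Visit YD; enqueue HJ → queue [EB, DY, IY, MX, UJ, HJ]
Visit EB; enqueue FO → queue [DY, IY, MX, UJ, HJ, FO]
Visit DY → queue [IY, MX, UJ, HJ, FO]
Visit IY → queue [MX, UJ, HJ, FO]
Visit MX → queue [UJ, HJ, FO]
Visit UJ; enqueue WU → queue [HJ, FO, WU]
Visit HJ → queue [FO, WU]
Visit FO; enqueue XU → queue [WU, XU]
Visit WU → queue [XU]
Visit XU; enqueue AS → queue [AS]
Visit AS → queue []

HF -> EG -> FB -> VB -> JR -> YD -> EB -> DY -> IY -> MX -> UJ -> HJ -> FO -> WU -> XU -> AS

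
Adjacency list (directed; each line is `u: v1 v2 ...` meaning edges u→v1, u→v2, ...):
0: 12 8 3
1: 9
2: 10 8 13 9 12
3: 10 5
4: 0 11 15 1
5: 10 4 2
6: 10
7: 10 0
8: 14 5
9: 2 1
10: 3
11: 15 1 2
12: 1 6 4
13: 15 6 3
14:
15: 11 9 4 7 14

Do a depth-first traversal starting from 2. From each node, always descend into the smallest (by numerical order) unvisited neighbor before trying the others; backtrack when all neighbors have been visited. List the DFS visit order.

2 -> 8 -> 5 -> 4 -> 0 -> 3 -> 10 -> 12 -> 1 -> 9 -> 6 -> 11 -> 15 -> 7 -> 14 -> 13

Visit 2
2 → 8
8 → 5
5 → 4
4 → 0
0 → 3
3 → 10
0 → 12
12 → 1
1 → 9
12 → 6
4 → 11
11 → 15
15 → 7
15 → 14
2 → 13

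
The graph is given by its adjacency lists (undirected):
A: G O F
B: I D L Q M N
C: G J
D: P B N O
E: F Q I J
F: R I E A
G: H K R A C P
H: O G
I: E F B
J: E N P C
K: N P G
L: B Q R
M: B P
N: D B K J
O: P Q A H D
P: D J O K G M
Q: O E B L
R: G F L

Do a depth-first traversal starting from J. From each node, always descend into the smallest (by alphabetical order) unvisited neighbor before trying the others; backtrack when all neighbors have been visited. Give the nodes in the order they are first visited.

J → C → G → A → F → E → I → B → D → N → K → P → M → O → H → Q → L → R

Visit J
J → C
C → G
G → A
A → F
F → E
E → I
I → B
B → D
D → N
N → K
K → P
P → M
P → O
O → H
O → Q
Q → L
L → R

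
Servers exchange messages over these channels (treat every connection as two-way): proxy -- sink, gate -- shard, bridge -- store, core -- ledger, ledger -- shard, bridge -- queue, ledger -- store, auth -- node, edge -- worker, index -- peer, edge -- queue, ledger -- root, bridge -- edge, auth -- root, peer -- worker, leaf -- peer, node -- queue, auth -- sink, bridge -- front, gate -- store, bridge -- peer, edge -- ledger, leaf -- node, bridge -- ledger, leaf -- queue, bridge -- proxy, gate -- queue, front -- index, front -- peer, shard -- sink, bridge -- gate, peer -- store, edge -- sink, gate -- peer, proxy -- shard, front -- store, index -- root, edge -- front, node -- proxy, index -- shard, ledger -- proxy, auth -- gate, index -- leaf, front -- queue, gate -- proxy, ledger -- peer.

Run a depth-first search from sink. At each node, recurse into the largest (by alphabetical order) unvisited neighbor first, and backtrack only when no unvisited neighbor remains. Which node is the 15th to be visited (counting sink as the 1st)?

index

Visit sink
sink → shard
shard → proxy
proxy → node
node → queue
queue → leaf
leaf → peer
peer → worker
worker → edge
edge → ledger
ledger → store
store → gate
gate → bridge
bridge → front
front → index
index → root
root → auth
ledger → core

Visit order: sink, shard, proxy, node, queue, leaf, peer, worker, edge, ledger, store, gate, bridge, front, index, root, auth, core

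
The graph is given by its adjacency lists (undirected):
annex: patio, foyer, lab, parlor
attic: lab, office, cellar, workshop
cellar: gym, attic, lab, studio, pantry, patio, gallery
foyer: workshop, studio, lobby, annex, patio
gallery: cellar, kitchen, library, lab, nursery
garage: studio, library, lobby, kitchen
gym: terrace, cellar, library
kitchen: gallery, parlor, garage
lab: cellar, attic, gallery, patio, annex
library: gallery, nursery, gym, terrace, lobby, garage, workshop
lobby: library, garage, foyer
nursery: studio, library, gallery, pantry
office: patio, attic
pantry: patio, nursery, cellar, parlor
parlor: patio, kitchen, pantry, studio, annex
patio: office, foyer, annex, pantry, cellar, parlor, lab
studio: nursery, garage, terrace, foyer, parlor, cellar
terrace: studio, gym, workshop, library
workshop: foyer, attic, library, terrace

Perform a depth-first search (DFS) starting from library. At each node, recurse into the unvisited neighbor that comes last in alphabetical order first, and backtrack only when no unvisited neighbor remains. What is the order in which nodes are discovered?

Visit library
library → workshop
workshop → terrace
terrace → studio
studio → parlor
parlor → patio
patio → pantry
pantry → nursery
nursery → gallery
gallery → lab
lab → cellar
cellar → gym
cellar → attic
attic → office
lab → annex
annex → foyer
foyer → lobby
lobby → garage
garage → kitchen

library, workshop, terrace, studio, parlor, patio, pantry, nursery, gallery, lab, cellar, gym, attic, office, annex, foyer, lobby, garage, kitchen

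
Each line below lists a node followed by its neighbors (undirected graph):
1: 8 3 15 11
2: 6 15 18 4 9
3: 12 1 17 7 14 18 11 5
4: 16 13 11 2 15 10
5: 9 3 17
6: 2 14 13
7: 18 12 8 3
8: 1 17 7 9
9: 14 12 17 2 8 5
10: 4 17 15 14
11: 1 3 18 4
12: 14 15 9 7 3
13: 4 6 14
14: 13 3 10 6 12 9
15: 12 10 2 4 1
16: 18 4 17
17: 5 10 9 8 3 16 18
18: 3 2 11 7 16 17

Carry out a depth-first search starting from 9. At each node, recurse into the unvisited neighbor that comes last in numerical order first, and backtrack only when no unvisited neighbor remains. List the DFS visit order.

Visit 9
9 → 17
17 → 18
18 → 16
16 → 4
4 → 15
15 → 12
12 → 14
14 → 13
13 → 6
6 → 2
14 → 10
14 → 3
3 → 11
11 → 1
1 → 8
8 → 7
3 → 5

9, 17, 18, 16, 4, 15, 12, 14, 13, 6, 2, 10, 3, 11, 1, 8, 7, 5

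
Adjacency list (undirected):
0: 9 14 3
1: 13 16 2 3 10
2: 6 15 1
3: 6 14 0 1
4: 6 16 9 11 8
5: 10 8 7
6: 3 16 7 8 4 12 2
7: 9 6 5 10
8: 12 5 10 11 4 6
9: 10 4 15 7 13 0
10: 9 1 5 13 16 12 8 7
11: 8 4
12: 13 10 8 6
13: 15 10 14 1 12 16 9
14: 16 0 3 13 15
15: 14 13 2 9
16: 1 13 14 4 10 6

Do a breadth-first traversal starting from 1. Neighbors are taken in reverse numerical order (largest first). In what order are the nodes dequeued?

1 -> 16 -> 13 -> 10 -> 3 -> 2 -> 14 -> 6 -> 4 -> 15 -> 12 -> 9 -> 8 -> 7 -> 5 -> 0 -> 11

Visit 1; enqueue 16, 13, 10, 3, 2 → queue [16, 13, 10, 3, 2]
Visit 16; enqueue 14, 6, 4 → queue [13, 10, 3, 2, 14, 6, 4]
Visit 13; enqueue 15, 12, 9 → queue [10, 3, 2, 14, 6, 4, 15, 12, 9]
Visit 10; enqueue 8, 7, 5 → queue [3, 2, 14, 6, 4, 15, 12, 9, 8, 7, 5]
Visit 3; enqueue 0 → queue [2, 14, 6, 4, 15, 12, 9, 8, 7, 5, 0]
Visit 2 → queue [14, 6, 4, 15, 12, 9, 8, 7, 5, 0]
Visit 14 → queue [6, 4, 15, 12, 9, 8, 7, 5, 0]
Visit 6 → queue [4, 15, 12, 9, 8, 7, 5, 0]
Visit 4; enqueue 11 → queue [15, 12, 9, 8, 7, 5, 0, 11]
Visit 15 → queue [12, 9, 8, 7, 5, 0, 11]
Visit 12 → queue [9, 8, 7, 5, 0, 11]
Visit 9 → queue [8, 7, 5, 0, 11]
Visit 8 → queue [7, 5, 0, 11]
Visit 7 → queue [5, 0, 11]
Visit 5 → queue [0, 11]
Visit 0 → queue [11]
Visit 11 → queue []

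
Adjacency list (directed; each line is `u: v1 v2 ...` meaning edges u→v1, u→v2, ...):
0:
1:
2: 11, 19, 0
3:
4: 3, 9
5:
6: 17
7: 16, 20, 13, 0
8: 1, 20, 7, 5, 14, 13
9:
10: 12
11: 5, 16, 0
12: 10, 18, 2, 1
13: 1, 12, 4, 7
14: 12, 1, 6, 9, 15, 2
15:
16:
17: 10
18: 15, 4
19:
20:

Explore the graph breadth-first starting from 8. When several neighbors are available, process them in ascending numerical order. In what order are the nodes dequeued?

Visit 8; enqueue 1, 5, 7, 13, 14, 20 → queue [1, 5, 7, 13, 14, 20]
Visit 1 → queue [5, 7, 13, 14, 20]
Visit 5 → queue [7, 13, 14, 20]
Visit 7; enqueue 0, 16 → queue [13, 14, 20, 0, 16]
Visit 13; enqueue 4, 12 → queue [14, 20, 0, 16, 4, 12]
Visit 14; enqueue 2, 6, 9, 15 → queue [20, 0, 16, 4, 12, 2, 6, 9, 15]
Visit 20 → queue [0, 16, 4, 12, 2, 6, 9, 15]
Visit 0 → queue [16, 4, 12, 2, 6, 9, 15]
Visit 16 → queue [4, 12, 2, 6, 9, 15]
Visit 4; enqueue 3 → queue [12, 2, 6, 9, 15, 3]
Visit 12; enqueue 10, 18 → queue [2, 6, 9, 15, 3, 10, 18]
Visit 2; enqueue 11, 19 → queue [6, 9, 15, 3, 10, 18, 11, 19]
Visit 6; enqueue 17 → queue [9, 15, 3, 10, 18, 11, 19, 17]
Visit 9 → queue [15, 3, 10, 18, 11, 19, 17]
Visit 15 → queue [3, 10, 18, 11, 19, 17]
Visit 3 → queue [10, 18, 11, 19, 17]
Visit 10 → queue [18, 11, 19, 17]
Visit 18 → queue [11, 19, 17]
Visit 11 → queue [19, 17]
Visit 19 → queue [17]
Visit 17 → queue []

8, 1, 5, 7, 13, 14, 20, 0, 16, 4, 12, 2, 6, 9, 15, 3, 10, 18, 11, 19, 17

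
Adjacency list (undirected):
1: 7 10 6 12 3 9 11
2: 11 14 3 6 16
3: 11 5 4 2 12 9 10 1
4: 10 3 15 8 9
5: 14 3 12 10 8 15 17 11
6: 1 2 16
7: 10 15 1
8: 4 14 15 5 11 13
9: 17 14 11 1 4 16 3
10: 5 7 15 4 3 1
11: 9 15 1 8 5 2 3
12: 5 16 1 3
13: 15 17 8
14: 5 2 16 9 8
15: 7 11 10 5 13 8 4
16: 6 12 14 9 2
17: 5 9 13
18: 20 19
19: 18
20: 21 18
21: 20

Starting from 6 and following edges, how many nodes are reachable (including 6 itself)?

BFS from 6 visits: 6, 1, 2, 16, 7, 10, 12, 3, 9, 11, 14, 15, 5, 4, 17, 8, 13
Reachable nodes: 17 of 21 total.

17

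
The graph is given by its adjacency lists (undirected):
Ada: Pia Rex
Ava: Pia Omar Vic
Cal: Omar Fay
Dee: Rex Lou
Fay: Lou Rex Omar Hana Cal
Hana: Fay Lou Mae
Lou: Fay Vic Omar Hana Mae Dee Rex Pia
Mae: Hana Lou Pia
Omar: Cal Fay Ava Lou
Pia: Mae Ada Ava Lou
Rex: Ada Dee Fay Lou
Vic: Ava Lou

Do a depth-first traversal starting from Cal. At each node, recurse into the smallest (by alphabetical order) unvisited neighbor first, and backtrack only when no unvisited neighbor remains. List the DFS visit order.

Cal -> Fay -> Hana -> Lou -> Dee -> Rex -> Ada -> Pia -> Ava -> Omar -> Vic -> Mae

Visit Cal
Cal → Fay
Fay → Hana
Hana → Lou
Lou → Dee
Dee → Rex
Rex → Ada
Ada → Pia
Pia → Ava
Ava → Omar
Ava → Vic
Pia → Mae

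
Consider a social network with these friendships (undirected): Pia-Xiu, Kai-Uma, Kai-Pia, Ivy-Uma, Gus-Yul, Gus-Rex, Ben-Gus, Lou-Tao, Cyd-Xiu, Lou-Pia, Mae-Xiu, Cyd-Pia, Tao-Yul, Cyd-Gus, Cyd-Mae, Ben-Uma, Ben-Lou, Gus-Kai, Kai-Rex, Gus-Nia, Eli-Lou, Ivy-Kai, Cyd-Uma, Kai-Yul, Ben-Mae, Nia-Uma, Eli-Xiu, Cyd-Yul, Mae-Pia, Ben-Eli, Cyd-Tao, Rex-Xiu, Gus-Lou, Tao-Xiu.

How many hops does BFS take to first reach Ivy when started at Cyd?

Level 0: Cyd
Level 1: Gus, Mae, Pia, Tao, Uma, Xiu, Yul
Level 2: Ben, Eli, Ivy, Kai, Lou, Nia, Rex
Ivy first appears at level 2.

2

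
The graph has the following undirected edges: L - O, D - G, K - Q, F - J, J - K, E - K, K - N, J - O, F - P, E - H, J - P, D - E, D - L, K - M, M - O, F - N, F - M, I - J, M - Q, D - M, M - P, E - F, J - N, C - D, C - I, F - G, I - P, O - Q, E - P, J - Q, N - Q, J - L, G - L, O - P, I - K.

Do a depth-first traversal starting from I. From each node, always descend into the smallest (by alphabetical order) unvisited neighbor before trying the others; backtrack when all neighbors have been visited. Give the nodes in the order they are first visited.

I → C → D → E → F → G → L → J → K → M → O → P → Q → N → H

Visit I
I → C
C → D
D → E
E → F
F → G
G → L
L → J
J → K
K → M
M → O
O → P
O → Q
Q → N
E → H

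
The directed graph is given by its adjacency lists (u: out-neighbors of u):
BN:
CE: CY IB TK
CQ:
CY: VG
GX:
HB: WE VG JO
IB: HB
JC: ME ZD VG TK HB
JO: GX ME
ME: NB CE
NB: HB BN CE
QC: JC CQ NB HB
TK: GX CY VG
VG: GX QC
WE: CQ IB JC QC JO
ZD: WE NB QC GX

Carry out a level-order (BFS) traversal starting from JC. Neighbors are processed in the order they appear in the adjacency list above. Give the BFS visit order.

JC, ME, ZD, VG, TK, HB, NB, CE, WE, QC, GX, CY, JO, BN, IB, CQ

Visit JC; enqueue ME, ZD, VG, TK, HB → queue [ME, ZD, VG, TK, HB]
Visit ME; enqueue NB, CE → queue [ZD, VG, TK, HB, NB, CE]
Visit ZD; enqueue WE, QC, GX → queue [VG, TK, HB, NB, CE, WE, QC, GX]
Visit VG → queue [TK, HB, NB, CE, WE, QC, GX]
Visit TK; enqueue CY → queue [HB, NB, CE, WE, QC, GX, CY]
Visit HB; enqueue JO → queue [NB, CE, WE, QC, GX, CY, JO]
Visit NB; enqueue BN → queue [CE, WE, QC, GX, CY, JO, BN]
Visit CE; enqueue IB → queue [WE, QC, GX, CY, JO, BN, IB]
Visit WE; enqueue CQ → queue [QC, GX, CY, JO, BN, IB, CQ]
Visit QC → queue [GX, CY, JO, BN, IB, CQ]
Visit GX → queue [CY, JO, BN, IB, CQ]
Visit CY → queue [JO, BN, IB, CQ]
Visit JO → queue [BN, IB, CQ]
Visit BN → queue [IB, CQ]
Visit IB → queue [CQ]
Visit CQ → queue []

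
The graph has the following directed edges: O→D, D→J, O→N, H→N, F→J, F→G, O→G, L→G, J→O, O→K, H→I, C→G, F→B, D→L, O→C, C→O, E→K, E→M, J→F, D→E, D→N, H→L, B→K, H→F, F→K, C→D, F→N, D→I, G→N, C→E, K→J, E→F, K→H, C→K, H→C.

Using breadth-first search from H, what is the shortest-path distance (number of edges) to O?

Level 0: H
Level 1: C, F, I, L, N
Level 2: B, D, E, G, J, K, O
Level 3: M
O first appears at level 2.

2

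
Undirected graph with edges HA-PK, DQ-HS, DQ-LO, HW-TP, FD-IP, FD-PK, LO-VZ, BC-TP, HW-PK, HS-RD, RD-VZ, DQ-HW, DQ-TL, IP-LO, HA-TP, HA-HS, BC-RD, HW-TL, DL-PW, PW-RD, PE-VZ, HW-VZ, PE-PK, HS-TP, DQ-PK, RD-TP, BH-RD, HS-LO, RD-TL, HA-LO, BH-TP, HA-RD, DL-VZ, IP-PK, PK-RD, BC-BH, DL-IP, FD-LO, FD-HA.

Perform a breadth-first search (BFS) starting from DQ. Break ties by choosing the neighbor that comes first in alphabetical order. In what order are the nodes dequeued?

DQ -> HS -> HW -> LO -> PK -> TL -> HA -> RD -> TP -> VZ -> FD -> IP -> PE -> BC -> BH -> PW -> DL

Visit DQ; enqueue HS, HW, LO, PK, TL → queue [HS, HW, LO, PK, TL]
Visit HS; enqueue HA, RD, TP → queue [HW, LO, PK, TL, HA, RD, TP]
Visit HW; enqueue VZ → queue [LO, PK, TL, HA, RD, TP, VZ]
Visit LO; enqueue FD, IP → queue [PK, TL, HA, RD, TP, VZ, FD, IP]
Visit PK; enqueue PE → queue [TL, HA, RD, TP, VZ, FD, IP, PE]
Visit TL → queue [HA, RD, TP, VZ, FD, IP, PE]
Visit HA → queue [RD, TP, VZ, FD, IP, PE]
Visit RD; enqueue BC, BH, PW → queue [TP, VZ, FD, IP, PE, BC, BH, PW]
Visit TP → queue [VZ, FD, IP, PE, BC, BH, PW]
Visit VZ; enqueue DL → queue [FD, IP, PE, BC, BH, PW, DL]
Visit FD → queue [IP, PE, BC, BH, PW, DL]
Visit IP → queue [PE, BC, BH, PW, DL]
Visit PE → queue [BC, BH, PW, DL]
Visit BC → queue [BH, PW, DL]
Visit BH → queue [PW, DL]
Visit PW → queue [DL]
Visit DL → queue []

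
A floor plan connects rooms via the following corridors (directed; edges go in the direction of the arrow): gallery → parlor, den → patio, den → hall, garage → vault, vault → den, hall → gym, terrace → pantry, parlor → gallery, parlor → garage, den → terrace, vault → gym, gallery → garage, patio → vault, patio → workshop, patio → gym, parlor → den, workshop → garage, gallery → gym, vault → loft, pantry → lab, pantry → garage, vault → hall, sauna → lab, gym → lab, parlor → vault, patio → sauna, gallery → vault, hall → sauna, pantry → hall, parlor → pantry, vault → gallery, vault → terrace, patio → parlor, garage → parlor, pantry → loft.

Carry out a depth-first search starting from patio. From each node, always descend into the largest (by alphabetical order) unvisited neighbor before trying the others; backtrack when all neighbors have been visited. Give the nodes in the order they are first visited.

Visit patio
patio → workshop
workshop → garage
garage → vault
vault → terrace
terrace → pantry
pantry → loft
pantry → lab
pantry → hall
hall → sauna
hall → gym
vault → gallery
gallery → parlor
parlor → den

patio -> workshop -> garage -> vault -> terrace -> pantry -> loft -> lab -> hall -> sauna -> gym -> gallery -> parlor -> den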